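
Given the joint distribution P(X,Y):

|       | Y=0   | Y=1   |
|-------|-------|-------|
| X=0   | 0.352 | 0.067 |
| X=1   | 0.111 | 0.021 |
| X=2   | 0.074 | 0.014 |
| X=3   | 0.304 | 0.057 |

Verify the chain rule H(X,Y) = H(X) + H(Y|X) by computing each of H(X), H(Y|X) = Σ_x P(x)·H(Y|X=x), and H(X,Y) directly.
H(X) = 1.7507 bits, H(Y|X) = 0.6319 bits, H(X,Y) = 2.3826 bits

Marginal of X (row sums):
  P(X=0) = 0.352 + 0.067 = 0.419
  P(X=1) = 0.111 + 0.021 = 0.132
  P(X=2) = 0.074 + 0.014 = 0.088
  P(X=3) = 0.304 + 0.057 = 0.361
H(X) = -[0.419·log₂(0.419) + 0.132·log₂(0.132) + 0.088·log₂(0.088) + 0.361·log₂(0.361)]
  = 0.52584 + 0.38562 + 0.30856 + 0.53064 = 1.7507 bits

H(Y|X) = Σ_x P(x)·H(Y|X=x):
  X=0: P(X=0) = 0.419, P(Y|X=0) = (352/419, 67/419) → H(Y|X=0) = 0.63408
  X=1: P(X=1) = 0.132, P(Y|X=1) = (37/44, 7/44) → H(Y|X=1) = 0.63213
  X=2: P(X=2) = 0.088, P(Y|X=2) = (37/44, 7/44) → H(Y|X=2) = 0.63213
  X=3: P(X=3) = 0.361, P(Y|X=3) = (16/19, 3/19) → H(Y|X=3) = 0.62925
H(Y|X) = 0.419·0.63408 + 0.132·0.63213 + 0.088·0.63213 + 0.361·0.62925 = 0.6319 bits

H(X,Y) = -Σ_{x,y} P(x,y) log₂ P(x,y). Per-cell terms -P(x,y)·log₂P(x,y):
  X=0: 0.53024, 0.26128
  X=1: 0.35202, 0.11704
  X=2: 0.27797, 0.08622
  X=3: 0.52223, 0.23557
Sum of the 8 terms: H(X,Y) = 2.3826 bits

Chain rule check:
  H(X) + H(Y|X) = 1.7507 + 0.6319 = 2.3826 bits
  H(X,Y) = 2.3826 bits
✓ Chain rule verified.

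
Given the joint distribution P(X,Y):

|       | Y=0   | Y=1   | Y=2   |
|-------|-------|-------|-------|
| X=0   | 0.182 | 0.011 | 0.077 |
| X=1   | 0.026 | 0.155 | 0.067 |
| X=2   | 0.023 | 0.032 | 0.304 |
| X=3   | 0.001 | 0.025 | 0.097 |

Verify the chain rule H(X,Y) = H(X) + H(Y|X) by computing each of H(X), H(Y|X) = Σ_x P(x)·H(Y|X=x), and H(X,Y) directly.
H(X) = 1.9113 bits, H(Y|X) = 0.9833 bits, H(X,Y) = 2.8946 bits

Marginal of X (row sums):
  P(X=0) = 0.182 + 0.011 + 0.077 = 0.270
  P(X=1) = 0.026 + 0.155 + 0.067 = 0.248
  P(X=2) = 0.023 + 0.032 + 0.304 = 0.359
  P(X=3) = 0.001 + 0.025 + 0.097 = 0.123
H(X) = -[0.270·log₂(0.270) + 0.248·log₂(0.248) + 0.359·log₂(0.359) + 0.123·log₂(0.123)]
  = 0.51002 + 0.49887 + 0.53058 + 0.37186 = 1.9113 bits

H(Y|X) = Σ_x P(x)·H(Y|X=x):
  X=0: P(X=0) = 0.270, P(Y|X=0) = (91/135, 11/270, 77/270) → H(Y|X=0) = 1.08787
  X=1: P(X=1) = 0.248, P(Y|X=1) = (13/124, 5/8, 67/248) → H(Y|X=1) = 1.27501
  X=2: P(X=2) = 0.359, P(Y|X=2) = (23/359, 32/359, 304/359) → H(Y|X=2) = 0.76803
  X=3: P(X=3) = 0.123, P(Y|X=3) = (1/123, 25/123, 97/123) → H(Y|X=3) = 0.79383
H(Y|X) = 0.270·1.08787 + 0.248·1.27501 + 0.359·0.76803 + 0.123·0.79383 = 0.9833 bits

H(X,Y) = -Σ_{x,y} P(x,y) log₂ P(x,y). Per-cell terms -P(x,y)·log₂P(x,y):
  X=0: 0.44735, 0.07157, 0.28482
  X=1: 0.13690, 0.41690, 0.26128
  X=2: 0.12517, 0.15891, 0.52223
  X=3: 0.00997, 0.13305, 0.32649
Sum of the 12 terms: H(X,Y) = 2.8946 bits

Chain rule check:
  H(X) + H(Y|X) = 1.9113 + 0.9833 = 2.8946 bits
  H(X,Y) = 2.8946 bits
✓ Chain rule verified.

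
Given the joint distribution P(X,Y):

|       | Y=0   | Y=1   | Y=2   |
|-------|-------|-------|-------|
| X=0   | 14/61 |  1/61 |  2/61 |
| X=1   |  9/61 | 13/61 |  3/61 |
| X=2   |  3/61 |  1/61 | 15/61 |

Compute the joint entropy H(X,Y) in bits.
2.6512 bits

H(X,Y) = -Σ_{x,y} P(x,y) log₂ P(x,y). Per-cell terms -P(x,y)·log₂P(x,y):
  X=0: 0.48733, 0.09723, 0.16166
  X=1: 0.40733, 0.47531, 0.21373
  X=2: 0.21373, 0.09723, 0.49767
Sum of the 9 terms: H(X,Y) = 2.6512 bits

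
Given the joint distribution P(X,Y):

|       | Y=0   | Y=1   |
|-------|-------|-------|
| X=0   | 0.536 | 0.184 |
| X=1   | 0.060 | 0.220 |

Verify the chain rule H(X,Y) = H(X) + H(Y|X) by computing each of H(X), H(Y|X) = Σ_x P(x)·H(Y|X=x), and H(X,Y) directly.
H(X) = 0.8555 bits, H(Y|X) = 0.8003 bits, H(X,Y) = 1.6557 bits

Marginal of X (row sums):
  P(X=0) = 0.536 + 0.184 = 0.720
  P(X=1) = 0.060 + 0.220 = 0.280
H(X) = -[0.720·log₂(0.720) + 0.280·log₂(0.280)]
  = 0.3412305 + 0.5142204 = 0.8555 bits

H(Y|X) = Σ_x P(x)·H(Y|X=x):
  X=0: P(X=0) = 0.720, P(Y|X=0) = (67/90, 23/90) → H(Y|X=0) = 0.8199653
  X=1: P(X=1) = 0.280, P(Y|X=1) = (3/14, 11/14) → H(Y|X=1) = 0.7495953
H(Y|X) = 0.720·0.8199653 + 0.280·0.7495953 = 0.8003 bits

H(X,Y) = -Σ_{x,y} P(x,y) log₂ P(x,y). Per-cell terms -P(x,y)·log₂P(x,y):
  X=0: 0.4822366, 0.4493689
  X=1: 0.2435336, 0.4805734
Sum of the 4 terms: H(X,Y) = 1.6557 bits

Chain rule check:
  H(X) + H(Y|X) = 0.8555 + 0.8003 = 1.6558 bits
  H(X,Y) = 1.6557 bits
✓ Chain rule verified (Δ = 0.0001 is 4-dp rounding noise: each of the three values was rounded independently).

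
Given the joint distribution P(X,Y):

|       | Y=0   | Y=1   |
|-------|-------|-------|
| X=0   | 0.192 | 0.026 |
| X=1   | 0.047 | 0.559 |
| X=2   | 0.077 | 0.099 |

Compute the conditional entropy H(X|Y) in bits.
0.9855 bits

H(X|Y) = H(X,Y) - H(Y)

H(X,Y) = -Σ_{x,y} P(x,y) log₂ P(x,y). Per-cell terms -P(x,y)·log₂P(x,y):
  X=0: 0.45712, 0.13690
  X=1: 0.20733, 0.46905
  X=2: 0.28482, 0.33031
Sum of the 6 terms: H(X,Y) = 1.8855 bits

Marginal of Y (column sums):
  P(Y=0) = 0.192 + 0.047 + 0.077 = 0.316
  P(Y=1) = 0.026 + 0.559 + 0.099 = 0.684
H(Y) = -[0.316·log₂(0.316) + 0.684·log₂(0.684)]
  = 0.52519 + 0.37479 = 0.9000 bits

H(X|Y) = H(X,Y) - H(Y) = 1.8855 - 0.9000 = 0.9855 bits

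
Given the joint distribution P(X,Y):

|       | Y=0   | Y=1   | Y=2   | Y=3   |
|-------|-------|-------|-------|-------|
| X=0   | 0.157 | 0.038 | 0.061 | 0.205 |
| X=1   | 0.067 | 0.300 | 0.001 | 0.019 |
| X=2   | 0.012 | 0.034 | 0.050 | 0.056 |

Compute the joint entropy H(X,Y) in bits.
2.9059 bits

H(X,Y) = -Σ_{x,y} P(x,y) log₂ P(x,y). Per-cell terms -P(x,y)·log₂P(x,y):
  X=0: 0.41937, 0.17928, 0.24614, 0.46869
  X=1: 0.26128, 0.52109, 0.00997, 0.10864
  X=2: 0.07657, 0.16586, 0.21610, 0.23287
Sum of the 12 terms: H(X,Y) = 2.9059 bits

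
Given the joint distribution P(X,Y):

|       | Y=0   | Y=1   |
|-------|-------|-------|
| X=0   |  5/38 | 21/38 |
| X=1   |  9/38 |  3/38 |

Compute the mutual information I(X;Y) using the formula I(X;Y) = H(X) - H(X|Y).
0.2100 bits

I(X;Y) = H(X) - H(X|Y)

Marginal of X (row sums):
  P(X=0) = 5/38 + 21/38 = 13/19
  P(X=1) = 9/38 + 3/38 = 6/19
H(X) = -[(13/19)·log₂(13/19) + (6/19)·log₂(6/19)]
  = 0.374597 + 0.525147 = 0.899744 bits

Marginal of Y (column sums):
  P(Y=0) = 5/38 + 9/38 = 7/19
  P(Y=1) = 21/38 + 3/38 = 12/19
H(X|Y) = Σ_y P(y)·H(X|Y=y):
  Y=0: P(Y=0) = 7/19, P(X|Y=0) = (5/14, 9/14) → H(X|Y=0) = 0.940286
  Y=1: P(Y=1) = 12/19, P(X|Y=1) = (7/8, 1/8) → H(X|Y=1) = 0.543564
H(X|Y) = (7/19)·0.940286 + (12/19)·0.543564 = 0.689725 bits

I(X;Y) = H(X) - H(X|Y) = 0.899744 - 0.689725 = 0.2100 bits

Cross-check via I(X;Y) = H(X) + H(Y) - H(X,Y): computing H(Y) from the column sums and H(X,Y) from the 4 cells in the same way gives H(Y) = 0.949452 bits and H(X,Y) = 1.639177 bits, so
I(X;Y) = 0.899744 + 0.949452 - 1.639177 = 0.2100 bits ✓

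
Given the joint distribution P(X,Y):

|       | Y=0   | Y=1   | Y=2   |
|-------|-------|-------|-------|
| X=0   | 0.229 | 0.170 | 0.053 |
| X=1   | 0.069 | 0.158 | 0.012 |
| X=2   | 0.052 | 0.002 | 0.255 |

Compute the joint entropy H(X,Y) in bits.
2.6519 bits

H(X,Y) = -Σ_{x,y} P(x,y) log₂ P(x,y). Per-cell terms -P(x,y)·log₂P(x,y):
  X=0: 0.486987, 0.434587, 0.224607
  X=1: 0.266151, 0.420597, 0.076570
  X=2: 0.221798, 0.017932, 0.502715
Sum of the 9 terms: H(X,Y) = 2.6519 bits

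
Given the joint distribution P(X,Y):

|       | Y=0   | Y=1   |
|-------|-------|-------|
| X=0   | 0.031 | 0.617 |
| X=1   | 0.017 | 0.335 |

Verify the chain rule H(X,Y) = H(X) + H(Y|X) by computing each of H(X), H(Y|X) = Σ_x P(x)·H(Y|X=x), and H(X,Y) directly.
H(X) = 0.9358 bits, H(Y|X) = 0.2778 bits, H(X,Y) = 1.2137 bits

Marginal of X (row sums):
  P(X=0) = 0.031 + 0.617 = 0.648
  P(X=1) = 0.017 + 0.335 = 0.352
H(X) = -[0.648·log₂(0.648) + 0.352·log₂(0.352)]
  = 0.4056 + 0.5302 = 0.9358 bits

H(Y|X) = Σ_x P(x)·H(Y|X=x):
  X=0: P(X=0) = 0.648, P(Y|X=0) = (31/648, 617/648) → H(Y|X=0) = 0.2771
  X=1: P(X=1) = 0.352, P(Y|X=1) = (17/352, 335/352) → H(Y|X=1) = 0.2791
H(Y|X) = 0.648·0.2771 + 0.352·0.2791 = 0.2778 bits

H(X,Y) = -Σ_{x,y} P(x,y) log₂ P(x,y). Per-cell terms -P(x,y)·log₂P(x,y):
  X=0: 0.1554, 0.4298
  X=1: 0.0999, 0.5286
Sum of the 4 terms: H(X,Y) = 1.2137 bits

Chain rule check:
  H(X) + H(Y|X) = 0.9358 + 0.2778 = 1.2136 bits
  H(X,Y) = 1.2137 bits
✓ Chain rule verified (Δ = 0.0001 is 4-dp rounding noise: each of the three values was rounded independently).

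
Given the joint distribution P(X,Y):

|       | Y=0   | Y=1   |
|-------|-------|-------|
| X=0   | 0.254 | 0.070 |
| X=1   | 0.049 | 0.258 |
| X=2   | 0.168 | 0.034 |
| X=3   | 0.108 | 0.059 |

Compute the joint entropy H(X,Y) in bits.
2.6741 bits

H(X,Y) = -Σ_{x,y} P(x,y) log₂ P(x,y). Per-cell terms -P(x,y)·log₂P(x,y):
  X=0: 0.50218, 0.26856
  X=1: 0.21320, 0.50428
  X=2: 0.43234, 0.16586
  X=3: 0.34678, 0.24091
Sum of the 8 terms: H(X,Y) = 2.6741 bits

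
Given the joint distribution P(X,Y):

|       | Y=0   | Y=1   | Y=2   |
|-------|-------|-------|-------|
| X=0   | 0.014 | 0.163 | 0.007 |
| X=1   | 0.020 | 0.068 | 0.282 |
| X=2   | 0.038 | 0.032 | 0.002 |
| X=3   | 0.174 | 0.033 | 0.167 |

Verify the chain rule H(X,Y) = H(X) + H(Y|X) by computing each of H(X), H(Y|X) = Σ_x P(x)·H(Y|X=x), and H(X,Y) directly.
H(X) = 1.7841 bits, H(Y|X) = 1.0591 bits, H(X,Y) = 2.8432 bits

Marginal of X (row sums):
  P(X=0) = 0.014 + 0.163 + 0.007 = 0.184
  P(X=1) = 0.020 + 0.068 + 0.282 = 0.370
  P(X=2) = 0.038 + 0.032 + 0.002 = 0.072
  P(X=3) = 0.174 + 0.033 + 0.167 = 0.374
H(X) = -[0.184·log₂(0.184) + 0.370·log₂(0.370) + 0.072·log₂(0.072) + 0.374·log₂(0.374)]
  = 0.4494 + 0.5307 + 0.2733 + 0.5307 = 1.7841 bits

H(Y|X) = Σ_x P(x)·H(Y|X=x):
  X=0: P(X=0) = 0.184, P(Y|X=0) = (7/92, 163/184, 7/184) → H(Y|X=0) = 0.6171
  X=1: P(X=1) = 0.370, P(Y|X=1) = (2/37, 34/185, 141/185) → H(Y|X=1) = 0.9753
  X=2: P(X=2) = 0.072, P(Y|X=2) = (19/36, 4/9, 1/36) → H(Y|X=2) = 1.1502
  X=3: P(X=3) = 0.374, P(Y|X=3) = (87/187, 3/34, 167/374) → H(Y|X=3) = 1.3420
H(Y|X) = 0.184·0.6171 + 0.370·0.9753 + 0.072·1.1502 + 0.374·1.3420 = 1.0591 bits

H(X,Y) = -Σ_{x,y} P(x,y) log₂ P(x,y). Per-cell terms -P(x,y)·log₂P(x,y):
  X=0: 0.0862, 0.4266, 0.0501
  X=1: 0.1129, 0.2637, 0.5150
  X=2: 0.1793, 0.1589, 0.0179
  X=3: 0.4390, 0.1624, 0.4312
Sum of the 12 terms: H(X,Y) = 2.8432 bits

Chain rule check:
  H(X) + H(Y|X) = 1.7841 + 1.0591 = 2.8432 bits
  H(X,Y) = 2.8432 bits
✓ Chain rule verified.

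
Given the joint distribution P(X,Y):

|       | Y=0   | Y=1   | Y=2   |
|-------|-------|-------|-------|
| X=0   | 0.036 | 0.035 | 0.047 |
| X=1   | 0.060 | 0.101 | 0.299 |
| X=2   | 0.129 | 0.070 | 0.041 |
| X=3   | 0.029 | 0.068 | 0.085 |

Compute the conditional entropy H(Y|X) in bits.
1.3798 bits

H(Y|X) = H(X,Y) - H(X)

H(X,Y) = -Σ_{x,y} P(x,y) log₂ P(x,y). Per-cell terms -P(x,y)·log₂P(x,y):
  X=0: 0.1727, 0.1693, 0.2073
  X=1: 0.2435, 0.3341, 0.5208
  X=2: 0.3811, 0.2686, 0.1889
  X=3: 0.1481, 0.2637, 0.3023
Sum of the 12 terms: H(X,Y) = 3.2004 bits

Marginal of X (row sums):
  P(X=0) = 0.036 + 0.035 + 0.047 = 0.118
  P(X=1) = 0.060 + 0.101 + 0.299 = 0.460
  P(X=2) = 0.129 + 0.070 + 0.041 = 0.240
  P(X=3) = 0.029 + 0.068 + 0.085 = 0.182
H(X) = -[0.118·log₂(0.118) + 0.460·log₂(0.460) + 0.240·log₂(0.240) + 0.182·log₂(0.182)]
  = 0.3638 + 0.5153 + 0.4941 + 0.4474 = 1.8206 bits

H(Y|X) = H(X,Y) - H(X) = 3.2004 - 1.8206 = 1.3798 bits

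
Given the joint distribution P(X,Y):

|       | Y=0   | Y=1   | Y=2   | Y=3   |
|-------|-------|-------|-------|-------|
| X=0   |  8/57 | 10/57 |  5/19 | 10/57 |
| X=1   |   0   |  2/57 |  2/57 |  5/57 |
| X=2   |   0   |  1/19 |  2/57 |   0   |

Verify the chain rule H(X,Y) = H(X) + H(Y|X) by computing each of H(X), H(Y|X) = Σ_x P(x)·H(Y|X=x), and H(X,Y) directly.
H(X) = 1.0352 bits, H(Y|X) = 1.7906 bits, H(X,Y) = 2.8258 bits

Marginal of X (row sums):
  P(X=0) = 8/57 + 10/57 + 5/19 + 10/57 = 43/57
  P(X=1) = 0 + 2/57 + 2/57 + 5/57 = 3/19
  P(X=2) = 0 + 1/19 + 2/57 + 0 = 5/57
H(X) = -[(43/57)·log₂(43/57) + (3/19)·log₂(3/19) + (5/57)·log₂(5/57)]
  = 0.30675 + 0.42047 + 0.30798 = 1.0352 bits

H(Y|X) = Σ_x P(x)·H(Y|X=x):
  X=0: P(X=0) = 43/57, P(Y|X=0) = (8/43, 10/43, 15/43, 10/43) → H(Y|X=0) = 1.96017
  X=1: P(X=1) = 3/19, P(Y|X=1) = (0, 2/9, 2/9, 5/9) → H(Y|X=1) = 1.43552
  X=2: P(X=2) = 5/57, P(Y|X=2) = (0, 3/5, 2/5, 0) → H(Y|X=2) = 0.97095
H(Y|X) = (43/57)·1.96017 + (3/19)·1.43552 + (5/57)·0.97095 = 1.7906 bits

H(X,Y) = -Σ_{x,y} P(x,y) log₂ P(x,y). Per-cell terms -P(x,y)·log₂P(x,y):
  X=0: 0.39760, 0.44052, 0.50684, 0.44052
  X=1: 0.00000, 0.16958, 0.16958, 0.30798
  X=2: 0.00000, 0.22358, 0.16958, 0.00000
  (cells with P = 0 contribute 0)
Sum of the 12 terms: H(X,Y) = 2.8258 bits

Chain rule check:
  H(X) + H(Y|X) = 1.0352 + 1.7906 = 2.8258 bits
  H(X,Y) = 2.8258 bits
✓ Chain rule verified.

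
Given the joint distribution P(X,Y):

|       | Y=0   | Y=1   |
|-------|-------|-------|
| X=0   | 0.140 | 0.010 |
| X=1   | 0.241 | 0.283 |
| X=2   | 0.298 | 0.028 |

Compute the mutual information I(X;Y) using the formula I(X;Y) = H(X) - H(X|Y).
0.1931 bits

I(X;Y) = H(X) - H(X|Y)

Marginal of X (row sums):
  P(X=0) = 0.140 + 0.010 = 0.150
  P(X=1) = 0.241 + 0.283 = 0.524
  P(X=2) = 0.298 + 0.028 = 0.326
H(X) = -[0.150·log₂(0.150) + 0.524·log₂(0.524) + 0.326·log₂(0.326)]
  = 0.41054 + 0.48856 + 0.52716 = 1.42626 bits

Marginal of Y (column sums):
  P(Y=0) = 0.140 + 0.241 + 0.298 = 0.679
  P(Y=1) = 0.010 + 0.283 + 0.028 = 0.321
H(X|Y) = Σ_y P(y)·H(X|Y=y):
  Y=0: P(Y=0) = 0.679, P(X|Y=0) = (20/97, 241/679, 298/679) → H(X|Y=0) = 1.52153
  Y=1: P(Y=1) = 0.321, P(X|Y=1) = (10/321, 283/321, 28/321) → H(X|Y=1) = 0.62312
H(X|Y) = 0.679·1.52153 + 0.321·0.62312 = 1.23314 bits

I(X;Y) = H(X) - H(X|Y) = 1.42626 - 1.23314 = 0.1931 bits

Cross-check via I(X;Y) = H(X) + H(Y) - H(X,Y): computing H(Y) from the column sums and H(X,Y) from the 6 cells in the same way gives H(Y) = 0.90547 bits and H(X,Y) = 2.13860 bits, so
I(X;Y) = 1.42626 + 0.90547 - 2.13860 = 0.1931 bits ✓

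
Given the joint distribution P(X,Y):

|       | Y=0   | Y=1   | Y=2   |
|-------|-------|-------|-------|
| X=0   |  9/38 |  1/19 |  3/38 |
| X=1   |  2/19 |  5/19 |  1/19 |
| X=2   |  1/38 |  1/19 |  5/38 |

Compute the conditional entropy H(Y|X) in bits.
1.2945 bits

H(Y|X) = H(X,Y) - H(X)

H(X,Y) = -Σ_{x,y} P(x,y) log₂ P(x,y). Per-cell terms -P(x,y)·log₂P(x,y):
  X=0: 0.49216, 0.22358, 0.28918
  X=1: 0.34189, 0.50684, 0.22358
  X=2: 0.13810, 0.22358, 0.38500
Sum of the 9 terms: H(X,Y) = 2.8239 bits

Marginal of X (row sums):
  P(X=0) = 9/38 + 1/19 + 3/38 = 7/19
  P(X=1) = 2/19 + 5/19 + 1/19 = 8/19
  P(X=2) = 1/38 + 1/19 + 5/38 = 4/19
H(X) = -[(7/19)·log₂(7/19) + (8/19)·log₂(8/19) + (4/19)·log₂(4/19)]
  = 0.53074 + 0.52544 + 0.47325 = 1.5294 bits

H(Y|X) = H(X,Y) - H(X) = 2.8239 - 1.5294 = 1.2945 bits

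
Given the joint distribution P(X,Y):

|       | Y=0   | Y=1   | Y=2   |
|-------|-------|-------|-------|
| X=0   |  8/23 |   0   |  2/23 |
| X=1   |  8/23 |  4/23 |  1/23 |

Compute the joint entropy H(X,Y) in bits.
2.0018 bits

H(X,Y) = -Σ_{x,y} P(x,y) log₂ P(x,y). Per-cell terms -P(x,y)·log₂P(x,y):
  X=0: 0.5299, 0.0000, 0.3064
  X=1: 0.5299, 0.4389, 0.1967
  (cells with P = 0 contribute 0)
Sum of the 6 terms: H(X,Y) = 2.0018 bits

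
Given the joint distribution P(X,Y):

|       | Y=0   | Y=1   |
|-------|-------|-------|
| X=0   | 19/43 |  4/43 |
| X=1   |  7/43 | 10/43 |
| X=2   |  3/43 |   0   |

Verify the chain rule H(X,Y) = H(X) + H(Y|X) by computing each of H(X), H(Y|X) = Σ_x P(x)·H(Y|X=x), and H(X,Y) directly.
H(X) = 1.2801 bits, H(Y|X) = 0.7430 bits, H(X,Y) = 2.0231 bits

Marginal of X (row sums):
  P(X=0) = 19/43 + 4/43 = 23/43
  P(X=1) = 7/43 + 10/43 = 17/43
  P(X=2) = 3/43 + 0 = 3/43
H(X) = -[(23/43)·log₂(23/43) + (17/43)·log₂(17/43) + (3/43)·log₂(3/43)]
  = 0.4828 + 0.5293 + 0.2680 = 1.2801 bits

H(Y|X) = Σ_x P(x)·H(Y|X=x):
  X=0: P(X=0) = 23/43, P(Y|X=0) = (19/23, 4/23) → H(Y|X=0) = 0.6666
  X=1: P(X=1) = 17/43, P(Y|X=1) = (7/17, 10/17) → H(Y|X=1) = 0.9774
  X=2: P(X=2) = 3/43, P(Y|X=2) = (1, 0) → H(Y|X=2) = 0.0000
H(Y|X) = (23/43)·0.6666 + (17/43)·0.9774 + (3/43)·0.0000 = 0.7430 bits

H(X,Y) = -Σ_{x,y} P(x,y) log₂ P(x,y). Per-cell terms -P(x,y)·log₂P(x,y):
  X=0: 0.5207, 0.3187
  X=1: 0.4263, 0.4894
  X=2: 0.2680, 0.0000
  (cells with P = 0 contribute 0)
Sum of the 6 terms: H(X,Y) = 2.0231 bits

Chain rule check:
  H(X) + H(Y|X) = 1.2801 + 0.7430 = 2.0231 bits
  H(X,Y) = 2.0231 bits
✓ Chain rule verified.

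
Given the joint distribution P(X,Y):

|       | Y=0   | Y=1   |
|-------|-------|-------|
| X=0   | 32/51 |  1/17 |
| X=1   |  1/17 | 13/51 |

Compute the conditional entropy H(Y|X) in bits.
0.5080 bits

H(Y|X) = H(X,Y) - H(X)

H(X,Y) = -Σ_{x,y} P(x,y) log₂ P(x,y). Per-cell terms -P(x,y)·log₂P(x,y):
  X=0: 0.421914, 0.240439
  X=1: 0.240439, 0.502663
Sum of the 4 terms: H(X,Y) = 1.405455 bits

Marginal of X (row sums):
  P(X=0) = 32/51 + 1/17 = 35/51
  P(X=1) = 1/17 + 13/51 = 16/51
H(X) = -[(35/51)·log₂(35/51) + (16/51)·log₂(16/51)]
  = 0.372745 + 0.524682 = 0.897427 bits

H(Y|X) = H(X,Y) - H(X) = 1.405455 - 0.897427 = 0.5080 bits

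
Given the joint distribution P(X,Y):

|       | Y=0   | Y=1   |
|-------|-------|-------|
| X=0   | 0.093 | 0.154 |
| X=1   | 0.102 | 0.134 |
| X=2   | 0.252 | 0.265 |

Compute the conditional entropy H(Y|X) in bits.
0.9856 bits

H(Y|X) = H(X,Y) - H(X)

H(X,Y) = -Σ_{x,y} P(x,y) log₂ P(x,y). Per-cell terms -P(x,y)·log₂P(x,y):
  X=0: 0.3187, 0.4156
  X=1: 0.3359, 0.3886
  X=2: 0.5011, 0.5077
Sum of the 6 terms: H(X,Y) = 2.4676 bits

Marginal of X (row sums):
  P(X=0) = 0.093 + 0.154 = 0.247
  P(X=1) = 0.102 + 0.134 = 0.236
  P(X=2) = 0.252 + 0.265 = 0.517
H(X) = -[0.247·log₂(0.247) + 0.236·log₂(0.236) + 0.517·log₂(0.517)]
  = 0.4983 + 0.4916 + 0.4921 = 1.4820 bits

H(Y|X) = H(X,Y) - H(X) = 2.4676 - 1.4820 = 0.9856 bits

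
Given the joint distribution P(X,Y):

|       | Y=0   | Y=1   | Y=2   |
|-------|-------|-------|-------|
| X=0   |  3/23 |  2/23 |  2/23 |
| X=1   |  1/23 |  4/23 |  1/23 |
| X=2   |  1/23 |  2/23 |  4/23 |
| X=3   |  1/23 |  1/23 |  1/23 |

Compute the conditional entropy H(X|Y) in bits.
1.7950 bits

H(X|Y) = H(X,Y) - H(Y)

H(X,Y) = -Σ_{x,y} P(x,y) log₂ P(x,y). Per-cell terms -P(x,y)·log₂P(x,y):
  X=0: 0.38330, 0.30640, 0.30640
  X=1: 0.19668, 0.43888, 0.19668
  X=2: 0.19668, 0.30640, 0.43888
  X=3: 0.19668, 0.19668, 0.19668
Sum of the 12 terms: H(X,Y) = 3.3603 bits

Marginal of Y (column sums):
  P(Y=0) = 3/23 + 1/23 + 1/23 + 1/23 = 6/23
  P(Y=1) = 2/23 + 4/23 + 2/23 + 1/23 = 9/23
  P(Y=2) = 2/23 + 1/23 + 4/23 + 1/23 = 8/23
H(Y) = -[(6/23)·log₂(6/23) + (9/23)·log₂(9/23) + (8/23)·log₂(8/23)]
  = 0.50572 + 0.52968 + 0.52993 = 1.5653 bits

H(X|Y) = H(X,Y) - H(Y) = 3.3603 - 1.5653 = 1.7950 bits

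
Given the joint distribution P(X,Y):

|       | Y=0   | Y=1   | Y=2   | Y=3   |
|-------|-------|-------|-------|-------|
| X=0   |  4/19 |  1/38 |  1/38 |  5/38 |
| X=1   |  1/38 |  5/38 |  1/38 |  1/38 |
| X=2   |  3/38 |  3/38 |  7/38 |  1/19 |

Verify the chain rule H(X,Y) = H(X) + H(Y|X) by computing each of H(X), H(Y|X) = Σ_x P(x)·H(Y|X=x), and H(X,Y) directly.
H(X) = 1.5320 bits, H(Y|X) = 1.6533 bits, H(X,Y) = 3.1853 bits

Marginal of X (row sums):
  P(X=0) = 4/19 + 1/38 + 1/38 + 5/38 = 15/38
  P(X=1) = 1/38 + 5/38 + 1/38 + 1/38 = 4/19
  P(X=2) = 3/38 + 3/38 + 7/38 + 1/19 = 15/38
H(X) = -[(15/38)·log₂(15/38) + (4/19)·log₂(4/19) + (15/38)·log₂(15/38)]
  = 0.5294 + 0.4732 + 0.5294 = 1.5320 bits

H(Y|X) = Σ_x P(x)·H(Y|X=x):
  X=0: P(X=0) = 15/38, P(Y|X=0) = (8/15, 1/15, 1/15, 1/3) → H(Y|X=0) = 1.5329
  X=1: P(X=1) = 4/19, P(Y|X=1) = (1/8, 5/8, 1/8, 1/8) → H(Y|X=1) = 1.5488
  X=2: P(X=2) = 15/38, P(Y|X=2) = (1/5, 1/5, 7/15, 2/15) → H(Y|X=2) = 1.8295
H(Y|X) = (15/38)·1.5329 + (4/19)·1.5488 + (15/38)·1.8295 = 1.6533 bits

H(X,Y) = -Σ_{x,y} P(x,y) log₂ P(x,y). Per-cell terms -P(x,y)·log₂P(x,y):
  X=0: 0.4732, 0.1381, 0.1381, 0.3850
  X=1: 0.1381, 0.3850, 0.1381, 0.1381
  X=2: 0.2892, 0.2892, 0.4496, 0.2236
Sum of the 12 terms: H(X,Y) = 3.1853 bits

Chain rule check:
  H(X) + H(Y|X) = 1.5320 + 1.6533 = 3.1853 bits
  H(X,Y) = 3.1853 bits
✓ Chain rule verified.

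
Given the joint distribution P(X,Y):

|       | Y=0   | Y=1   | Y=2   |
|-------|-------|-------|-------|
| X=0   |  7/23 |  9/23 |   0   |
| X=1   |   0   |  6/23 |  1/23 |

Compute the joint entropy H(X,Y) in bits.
1.7544 bits

H(X,Y) = -Σ_{x,y} P(x,y) log₂ P(x,y). Per-cell terms -P(x,y)·log₂P(x,y):
  X=0: 0.5223, 0.5297, 0.0000
  X=1: 0.0000, 0.5057, 0.1967
  (cells with P = 0 contribute 0)
Sum of the 6 terms: H(X,Y) = 1.7544 bits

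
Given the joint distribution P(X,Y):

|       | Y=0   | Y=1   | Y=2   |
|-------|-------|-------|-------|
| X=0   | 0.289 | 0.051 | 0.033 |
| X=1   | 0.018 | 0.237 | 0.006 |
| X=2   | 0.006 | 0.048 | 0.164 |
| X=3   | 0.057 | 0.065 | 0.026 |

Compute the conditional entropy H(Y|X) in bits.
0.9274 bits

H(Y|X) = H(X,Y) - H(X)

H(X,Y) = -Σ_{x,y} P(x,y) log₂ P(x,y). Per-cell terms -P(x,y)·log₂P(x,y):
  X=0: 0.51756, 0.21896, 0.16241
  X=1: 0.10433, 0.49226, 0.04428
  X=2: 0.04428, 0.21028, 0.42775
  X=3: 0.23557, 0.25632, 0.13690
Sum of the 12 terms: H(X,Y) = 2.8509 bits

Marginal of X (row sums):
  P(X=0) = 0.289 + 0.051 + 0.033 = 0.373
  P(X=1) = 0.018 + 0.237 + 0.006 = 0.261
  P(X=2) = 0.006 + 0.048 + 0.164 = 0.218
  P(X=3) = 0.057 + 0.065 + 0.026 = 0.148
H(X) = -[0.373·log₂(0.373) + 0.261·log₂(0.261) + 0.218·log₂(0.218) + 0.148·log₂(0.148)]
  = 0.53069 + 0.50579 + 0.47908 + 0.40794 = 1.9235 bits

H(Y|X) = H(X,Y) - H(X) = 2.8509 - 1.9235 = 0.9274 bits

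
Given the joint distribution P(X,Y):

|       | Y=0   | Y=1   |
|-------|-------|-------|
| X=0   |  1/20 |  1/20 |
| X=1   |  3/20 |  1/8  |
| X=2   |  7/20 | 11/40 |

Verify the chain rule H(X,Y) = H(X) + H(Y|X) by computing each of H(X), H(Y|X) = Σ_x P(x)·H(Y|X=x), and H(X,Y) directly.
H(X) = 1.2682 bits, H(Y|X) = 0.9919 bits, H(X,Y) = 2.2600 bits

Marginal of X (row sums):
  P(X=0) = 1/20 + 1/20 = 1/10
  P(X=1) = 3/20 + 1/8 = 11/40
  P(X=2) = 7/20 + 11/40 = 5/8
H(X) = -[(1/10)·log₂(1/10) + (11/40)·log₂(11/40) + (5/8)·log₂(5/8)]
  = 0.33219 + 0.51219 + 0.42379 = 1.2682 bits

H(Y|X) = Σ_x P(x)·H(Y|X=x):
  X=0: P(X=0) = 1/10, P(Y|X=0) = (1/2, 1/2) → H(Y|X=0) = 1.00000
  X=1: P(X=1) = 11/40, P(Y|X=1) = (6/11, 5/11) → H(Y|X=1) = 0.99403
  X=2: P(X=2) = 5/8, P(Y|X=2) = (14/25, 11/25) → H(Y|X=2) = 0.98959
H(Y|X) = (1/10)·1.00000 + (11/40)·0.99403 + (5/8)·0.98959 = 0.9919 bits

H(X,Y) = -Σ_{x,y} P(x,y) log₂ P(x,y). Per-cell terms -P(x,y)·log₂P(x,y):
  X=0: 0.21610, 0.21610
  X=1: 0.41054, 0.37500
  X=2: 0.53010, 0.51219
Sum of the 6 terms: H(X,Y) = 2.2600 bits

Chain rule check:
  H(X) + H(Y|X) = 1.2682 + 0.9919 = 2.2601 bits
  H(X,Y) = 2.2600 bits
✓ Chain rule verified (Δ = 0.0001 is 4-dp rounding noise: each of the three values was rounded independently).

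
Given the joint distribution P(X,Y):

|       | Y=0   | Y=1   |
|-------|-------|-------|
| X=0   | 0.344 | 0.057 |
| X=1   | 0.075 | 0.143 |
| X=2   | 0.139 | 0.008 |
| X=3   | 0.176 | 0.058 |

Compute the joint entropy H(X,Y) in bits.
2.5775 bits

H(X,Y) = -Σ_{x,y} P(x,y) log₂ P(x,y). Per-cell terms -P(x,y)·log₂P(x,y):
  X=0: 0.5296, 0.2356
  X=1: 0.2803, 0.4012
  X=2: 0.3957, 0.0557
  X=3: 0.4411, 0.2383
Sum of the 8 terms: H(X,Y) = 2.5775 bits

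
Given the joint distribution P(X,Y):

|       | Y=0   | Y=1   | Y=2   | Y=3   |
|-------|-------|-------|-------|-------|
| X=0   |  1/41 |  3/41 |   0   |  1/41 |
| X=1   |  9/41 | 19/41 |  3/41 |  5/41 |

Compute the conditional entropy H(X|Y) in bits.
0.5179 bits

H(X|Y) = H(X,Y) - H(Y)

H(X,Y) = -Σ_{x,y} P(x,y) log₂ P(x,y). Per-cell terms -P(x,y)·log₂P(x,y):
  X=0: 0.130672, 0.276043, 0.000000, 0.130672
  X=1: 0.480211, 0.514216, 0.276043, 0.370198
  (cells with P = 0 contribute 0)
Sum of the 8 terms: H(X,Y) = 2.178055 bits

Marginal of Y (column sums):
  P(Y=0) = 1/41 + 9/41 = 10/41
  P(Y=1) = 3/41 + 19/41 = 22/41
  P(Y=2) = 0 + 3/41 = 3/41
  P(Y=3) = 1/41 + 5/41 = 6/41
H(Y) = -[(10/41)·log₂(10/41) + (22/41)·log₂(22/41) + (3/41)·log₂(3/41) + (6/41)·log₂(6/41)]
  = 0.496494 + 0.481918 + 0.276043 + 0.405745 = 1.660200 bits

H(X|Y) = H(X,Y) - H(Y) = 2.178055 - 1.660200 = 0.5179 bits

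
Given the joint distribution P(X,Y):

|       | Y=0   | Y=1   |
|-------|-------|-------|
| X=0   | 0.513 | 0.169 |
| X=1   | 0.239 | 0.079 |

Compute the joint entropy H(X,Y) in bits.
1.7103 bits

H(X,Y) = -Σ_{x,y} P(x,y) log₂ P(x,y). Per-cell terms -P(x,y)·log₂P(x,y):
  X=0: 0.4940, 0.4335
  X=1: 0.4935, 0.2893
Sum of the 4 terms: H(X,Y) = 1.7103 bits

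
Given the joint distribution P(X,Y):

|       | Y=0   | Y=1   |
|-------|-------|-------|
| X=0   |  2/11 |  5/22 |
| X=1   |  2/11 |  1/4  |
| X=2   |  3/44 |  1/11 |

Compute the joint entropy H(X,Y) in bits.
2.4588 bits

H(X,Y) = -Σ_{x,y} P(x,y) log₂ P(x,y). Per-cell terms -P(x,y)·log₂P(x,y):
  X=0: 0.44717, 0.48580
  X=1: 0.44717, 0.50000
  X=2: 0.26417, 0.31449
Sum of the 6 terms: H(X,Y) = 2.4588 bits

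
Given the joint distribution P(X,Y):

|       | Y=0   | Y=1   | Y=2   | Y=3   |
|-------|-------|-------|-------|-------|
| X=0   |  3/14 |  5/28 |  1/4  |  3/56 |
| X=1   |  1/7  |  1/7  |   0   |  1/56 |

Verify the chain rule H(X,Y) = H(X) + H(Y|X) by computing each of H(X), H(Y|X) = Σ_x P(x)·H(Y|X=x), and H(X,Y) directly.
H(X) = 0.8856 bits, H(Y|X) = 1.6664 bits, H(X,Y) = 2.5521 bits

Marginal of X (row sums):
  P(X=0) = 3/14 + 5/28 + 1/4 + 3/56 = 39/56
  P(X=1) = 1/7 + 1/7 + 0 + 1/56 = 17/56
H(X) = -[(39/56)·log₂(39/56) + (17/56)·log₂(17/56)]
  = 0.3635 + 0.5221 = 0.8856 bits

H(Y|X) = Σ_x P(x)·H(Y|X=x):
  X=0: P(X=0) = 39/56, P(Y|X=0) = (4/13, 10/39, 14/39, 1/13) → H(Y|X=0) = 1.8419
  X=1: P(X=1) = 17/56, P(Y|X=1) = (8/17, 8/17, 0, 1/17) → H(Y|X=1) = 1.2639
H(Y|X) = (39/56)·1.8419 + (17/56)·1.2639 = 1.6664 bits

H(X,Y) = -Σ_{x,y} P(x,y) log₂ P(x,y). Per-cell terms -P(x,y)·log₂P(x,y):
  X=0: 0.4762, 0.4438, 0.5000, 0.2262
  X=1: 0.4011, 0.4011, 0.0000, 0.1037
  (cells with P = 0 contribute 0)
Sum of the 8 terms: H(X,Y) = 2.5521 bits

Chain rule check:
  H(X) + H(Y|X) = 0.8856 + 1.6664 = 2.5520 bits
  H(X,Y) = 2.5521 bits
✓ Chain rule verified (Δ = 0.0001 is 4-dp rounding noise: each of the three values was rounded independently).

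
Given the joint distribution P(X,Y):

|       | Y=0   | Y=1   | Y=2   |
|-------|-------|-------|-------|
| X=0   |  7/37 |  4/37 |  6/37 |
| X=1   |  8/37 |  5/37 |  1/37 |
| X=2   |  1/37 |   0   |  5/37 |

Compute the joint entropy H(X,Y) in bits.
2.7667 bits

H(X,Y) = -Σ_{x,y} P(x,y) log₂ P(x,y). Per-cell terms -P(x,y)·log₂P(x,y):
  X=0: 0.454451, 0.346968, 0.425593
  X=1: 0.477720, 0.390206, 0.140796
  X=2: 0.140796, 0.000000, 0.390206
  (cells with P = 0 contribute 0)
Sum of the 9 terms: H(X,Y) = 2.7667 bits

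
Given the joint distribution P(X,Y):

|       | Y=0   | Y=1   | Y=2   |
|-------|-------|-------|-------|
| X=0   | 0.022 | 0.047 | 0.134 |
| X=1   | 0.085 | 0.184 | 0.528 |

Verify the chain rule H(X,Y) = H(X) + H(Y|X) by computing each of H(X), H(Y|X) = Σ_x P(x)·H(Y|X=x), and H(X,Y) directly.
H(X) = 0.7279 bits, H(Y|X) = 1.2273 bits, H(X,Y) = 1.9552 bits

Marginal of X (row sums):
  P(X=0) = 0.022 + 0.047 + 0.134 = 0.203
  P(X=1) = 0.085 + 0.184 + 0.528 = 0.797
H(X) = -[0.203·log₂(0.203) + 0.797·log₂(0.797)]
  = 0.4670 + 0.2609 = 0.7279 bits

H(Y|X) = Σ_x P(x)·H(Y|X=x):
  X=0: P(X=0) = 0.203, P(Y|X=0) = (22/203, 47/203, 134/203) → H(Y|X=0) = 1.2317
  X=1: P(X=1) = 0.797, P(Y|X=1) = (85/797, 184/797, 528/797) → H(Y|X=1) = 1.2262
H(Y|X) = 0.203·1.2317 + 0.797·1.2262 = 1.2273 bits

H(X,Y) = -Σ_{x,y} P(x,y) log₂ P(x,y). Per-cell terms -P(x,y)·log₂P(x,y):
  X=0: 0.1211, 0.2073, 0.3886
  X=1: 0.3023, 0.4494, 0.4865
Sum of the 6 terms: H(X,Y) = 1.9552 bits

Chain rule check:
  H(X) + H(Y|X) = 0.7279 + 1.2273 = 1.9552 bits
  H(X,Y) = 1.9552 bits
✓ Chain rule verified.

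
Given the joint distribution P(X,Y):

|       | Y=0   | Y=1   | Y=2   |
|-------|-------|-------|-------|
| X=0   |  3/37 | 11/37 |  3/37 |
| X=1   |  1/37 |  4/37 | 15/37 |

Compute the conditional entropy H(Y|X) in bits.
1.1286 bits

H(Y|X) = H(X,Y) - H(X)

H(X,Y) = -Σ_{x,y} P(x,y) log₂ P(x,y). Per-cell terms -P(x,y)·log₂P(x,y):
  X=0: 0.293878, 0.520277, 0.293878
  X=1: 0.140796, 0.346968, 0.528066
Sum of the 6 terms: H(X,Y) = 2.12386 bits

Marginal of X (row sums):
  P(X=0) = 3/37 + 11/37 + 3/37 = 17/37
  P(X=1) = 1/37 + 4/37 + 15/37 = 20/37
H(X) = -[(17/37)·log₂(17/37) + (20/37)·log₂(20/37)]
  = 0.515509 + 0.479743 = 0.99525 bits

H(Y|X) = H(X,Y) - H(X) = 2.12386 - 0.99525 = 1.1286 bits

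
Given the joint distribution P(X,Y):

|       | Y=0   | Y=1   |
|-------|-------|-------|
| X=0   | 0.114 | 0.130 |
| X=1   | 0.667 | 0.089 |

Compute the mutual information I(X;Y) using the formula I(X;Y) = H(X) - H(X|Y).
0.1199 bits

I(X;Y) = H(X) - H(X|Y)

Marginal of X (row sums):
  P(X=0) = 0.114 + 0.130 = 0.244
  P(X=1) = 0.667 + 0.089 = 0.756
H(X) = -[0.244·log₂(0.244) + 0.756·log₂(0.756)]
  = 0.49655 + 0.30508 = 0.80163 bits

Marginal of Y (column sums):
  P(Y=0) = 0.114 + 0.667 = 0.781
  P(Y=1) = 0.130 + 0.089 = 0.219
H(X|Y) = Σ_y P(y)·H(X|Y=y):
  Y=0: P(Y=0) = 0.781, P(X|Y=0) = (114/781, 667/781) → H(X|Y=0) = 0.59965
  Y=1: P(Y=1) = 0.219, P(X|Y=1) = (130/219, 89/219) → H(X|Y=1) = 0.97457
H(X|Y) = 0.781·0.59965 + 0.219·0.97457 = 0.68176 bits

I(X;Y) = H(X) - H(X|Y) = 0.80163 - 0.68176 = 0.1199 bits

Cross-check via I(X;Y) = H(X) + H(Y) - H(X,Y): computing H(Y) from the column sums and H(X,Y) from the 4 cells in the same way gives H(Y) = 0.75834 bits and H(X,Y) = 1.44010 bits, so
I(X;Y) = 0.80163 + 0.75834 - 1.44010 = 0.1199 bits ✓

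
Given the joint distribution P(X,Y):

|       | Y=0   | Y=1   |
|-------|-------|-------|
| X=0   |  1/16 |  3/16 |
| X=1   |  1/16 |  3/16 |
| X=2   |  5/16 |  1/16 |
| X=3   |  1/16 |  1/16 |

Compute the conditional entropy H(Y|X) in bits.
0.7744 bits

H(Y|X) = H(X,Y) - H(X)

H(X,Y) = -Σ_{x,y} P(x,y) log₂ P(x,y). Per-cell terms -P(x,y)·log₂P(x,y):
  X=0: 0.2500, 0.4528
  X=1: 0.2500, 0.4528
  X=2: 0.5244, 0.2500
  X=3: 0.2500, 0.2500
Sum of the 8 terms: H(X,Y) = 2.6800 bits

Marginal of X (row sums):
  P(X=0) = 1/16 + 3/16 = 1/4
  P(X=1) = 1/16 + 3/16 = 1/4
  P(X=2) = 5/16 + 1/16 = 3/8
  P(X=3) = 1/16 + 1/16 = 1/8
H(X) = -[(1/4)·log₂(1/4) + (1/4)·log₂(1/4) + (3/8)·log₂(3/8) + (1/8)·log₂(1/8)]
  = 0.5000 + 0.5000 + 0.5306 + 0.3750 = 1.9056 bits

H(Y|X) = H(X,Y) - H(X) = 2.6800 - 1.9056 = 0.7744 bits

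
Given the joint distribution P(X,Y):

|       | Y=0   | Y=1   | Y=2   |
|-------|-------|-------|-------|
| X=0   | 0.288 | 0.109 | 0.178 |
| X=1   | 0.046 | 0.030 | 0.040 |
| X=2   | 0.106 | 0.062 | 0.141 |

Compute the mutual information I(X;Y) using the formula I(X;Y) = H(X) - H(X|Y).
0.0188 bits

I(X;Y) = H(X) - H(X|Y)

Marginal of X (row sums):
  P(X=0) = 0.288 + 0.109 + 0.178 = 0.575
  P(X=1) = 0.046 + 0.030 + 0.040 = 0.116
  P(X=2) = 0.106 + 0.062 + 0.141 = 0.309
H(X) = -[0.575·log₂(0.575) + 0.116·log₂(0.116) + 0.309·log₂(0.309)]
  = 0.4591 + 0.3605 + 0.5235 = 1.3431 bits

Marginal of Y (column sums):
  P(Y=0) = 0.288 + 0.046 + 0.106 = 0.440
  P(Y=1) = 0.109 + 0.030 + 0.062 = 0.201
  P(Y=2) = 0.178 + 0.040 + 0.141 = 0.359
H(X|Y) = Σ_y P(y)·H(X|Y=y):
  Y=0: P(Y=0) = 0.440, P(X|Y=0) = (36/55, 23/220, 53/220) → H(X|Y=0) = 1.2355
  Y=1: P(Y=1) = 0.201, P(X|Y=1) = (109/201, 10/67, 62/201) → H(X|Y=1) = 1.4118
  Y=2: P(Y=2) = 0.359, P(X|Y=2) = (178/359, 40/359, 141/359) → H(X|Y=2) = 1.3841
H(X|Y) = 0.440·1.2355 + 0.201·1.4118 + 0.359·1.3841 = 1.3243 bits

I(X;Y) = H(X) - H(X|Y) = 1.3431 - 1.3243 = 0.0188 bits

Cross-check via I(X;Y) = H(X) + H(Y) - H(X,Y): computing H(Y) from the column sums and H(X,Y) from the 9 cells in the same way gives H(Y) = 1.5170 bits and H(X,Y) = 2.8413 bits, so
I(X;Y) = 1.3431 + 1.5170 - 2.8413 = 0.0188 bits ✓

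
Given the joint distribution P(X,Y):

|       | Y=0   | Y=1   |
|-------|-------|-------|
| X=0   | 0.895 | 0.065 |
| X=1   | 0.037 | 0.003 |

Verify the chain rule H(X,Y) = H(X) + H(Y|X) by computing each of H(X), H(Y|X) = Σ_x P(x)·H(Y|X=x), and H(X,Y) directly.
H(X) = 0.2423 bits, H(Y|X) = 0.3584 bits, H(X,Y) = 0.6007 bits

Marginal of X (row sums):
  P(X=0) = 0.895 + 0.065 = 0.960
  P(X=1) = 0.037 + 0.003 = 0.040
H(X) = -[0.960·log₂(0.960) + 0.040·log₂(0.040)]
  = 0.05654 + 0.18575 = 0.2423 bits

H(Y|X) = Σ_x P(x)·H(Y|X=x):
  X=0: P(X=0) = 0.960, P(Y|X=0) = (179/192, 13/192) → H(Y|X=0) = 0.35731
  X=1: P(X=1) = 0.040, P(Y|X=1) = (37/40, 3/40) → H(Y|X=1) = 0.38431
H(Y|X) = 0.960·0.35731 + 0.040·0.38431 = 0.3584 bits

H(X,Y) = -Σ_{x,y} P(x,y) log₂ P(x,y). Per-cell terms -P(x,y)·log₂P(x,y):
  X=0: 0.14324, 0.25632
  X=1: 0.17598, 0.02514
Sum of the 4 terms: H(X,Y) = 0.6007 bits

Chain rule check:
  H(X) + H(Y|X) = 0.2423 + 0.3584 = 0.6007 bits
  H(X,Y) = 0.6007 bits
✓ Chain rule verified.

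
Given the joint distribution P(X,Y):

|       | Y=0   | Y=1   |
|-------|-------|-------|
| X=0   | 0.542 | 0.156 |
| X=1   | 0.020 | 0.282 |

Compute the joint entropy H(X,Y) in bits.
1.5249 bits

H(X,Y) = -Σ_{x,y} P(x,y) log₂ P(x,y). Per-cell terms -P(x,y)·log₂P(x,y):
  X=0: 0.4789, 0.4181
  X=1: 0.1129, 0.5150
Sum of the 4 terms: H(X,Y) = 1.5249 bits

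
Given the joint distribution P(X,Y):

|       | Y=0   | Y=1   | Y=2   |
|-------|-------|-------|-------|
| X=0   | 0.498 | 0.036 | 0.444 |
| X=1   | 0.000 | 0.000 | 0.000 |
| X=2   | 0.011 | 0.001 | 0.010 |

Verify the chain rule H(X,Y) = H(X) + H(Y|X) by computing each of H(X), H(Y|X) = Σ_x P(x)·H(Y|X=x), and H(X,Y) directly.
H(X) = 0.1525 bits, H(Y|X) = 1.1891 bits, H(X,Y) = 1.3416 bits

Marginal of X (row sums):
  P(X=0) = 0.498 + 0.036 + 0.444 = 0.978
  P(X=1) = 0.000 + 0.000 + 0.000 = 0.000
  P(X=2) = 0.011 + 0.001 + 0.010 = 0.022
H(X) = -[0.978·log₂(0.978) + 0.022·log₂(0.022)]   (outcomes with P = 0 contribute 0)
  = 0.03139 + 0.12114 = 0.1525 bits

H(Y|X) = Σ_x P(x)·H(Y|X=x):
  X=0: P(X=0) = 0.978, P(Y|X=0) = (83/163, 6/163, 74/163) → H(Y|X=0) = 1.18837
  X=1: P(X=1) = 0 → contributes 0
  X=2: P(X=2) = 0.022, P(Y|X=2) = (1/2, 1/22, 5/11) → H(Y|X=2) = 1.21975
H(Y|X) = 0.978·1.18837 + 0.022·1.21975 = 1.1891 bits

H(X,Y) = -Σ_{x,y} P(x,y) log₂ P(x,y). Per-cell terms -P(x,y)·log₂P(x,y):
  X=0: 0.50088, 0.17265, 0.52009
  X=1: 0.00000, 0.00000, 0.00000
  X=2: 0.07157, 0.00997, 0.06644
  (cells with P = 0 contribute 0)
Sum of the 9 terms: H(X,Y) = 1.3416 bits

Chain rule check:
  H(X) + H(Y|X) = 0.1525 + 1.1891 = 1.3416 bits
  H(X,Y) = 1.3416 bits
✓ Chain rule verified.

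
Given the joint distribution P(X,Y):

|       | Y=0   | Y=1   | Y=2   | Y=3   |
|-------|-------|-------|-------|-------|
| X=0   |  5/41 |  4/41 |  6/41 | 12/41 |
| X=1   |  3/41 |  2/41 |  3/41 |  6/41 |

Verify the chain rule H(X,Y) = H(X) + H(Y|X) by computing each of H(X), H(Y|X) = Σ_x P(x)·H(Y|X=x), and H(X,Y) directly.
H(X) = 0.9262 bits, H(Y|X) = 1.8665 bits, H(X,Y) = 2.7927 bits

Marginal of X (row sums):
  P(X=0) = 5/41 + 4/41 + 6/41 + 12/41 = 27/41
  P(X=1) = 3/41 + 2/41 + 3/41 + 6/41 = 14/41
H(X) = -[(27/41)·log₂(27/41) + (14/41)·log₂(14/41)]
  = 0.39688 + 0.52934 = 0.9262 bits

H(Y|X) = Σ_x P(x)·H(Y|X=x):
  X=0: P(X=0) = 27/41, P(Y|X=0) = (5/27, 4/27, 2/9, 4/9) → H(Y|X=0) = 1.86085
  X=1: P(X=1) = 14/41, P(Y|X=1) = (3/14, 1/7, 3/14, 3/7) → H(Y|X=1) = 1.87739
H(Y|X) = (27/41)·1.86085 + (14/41)·1.87739 = 1.8665 bits

H(X,Y) = -Σ_{x,y} P(x,y) log₂ P(x,y). Per-cell terms -P(x,y)·log₂P(x,y):
  X=0: 0.37020, 0.32757, 0.40574, 0.51881
  X=1: 0.27604, 0.21256, 0.27604, 0.40574
Sum of the 8 terms: H(X,Y) = 2.7927 bits

Chain rule check:
  H(X) + H(Y|X) = 0.9262 + 1.8665 = 2.7927 bits
  H(X,Y) = 2.7927 bits
✓ Chain rule verified.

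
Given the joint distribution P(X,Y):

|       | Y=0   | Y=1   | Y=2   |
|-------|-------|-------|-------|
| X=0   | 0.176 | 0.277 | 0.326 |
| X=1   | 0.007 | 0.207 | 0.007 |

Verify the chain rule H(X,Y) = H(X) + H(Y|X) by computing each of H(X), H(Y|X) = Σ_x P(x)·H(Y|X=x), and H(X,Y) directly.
H(X) = 0.7620 bits, H(Y|X) = 1.2899 bits, H(X,Y) = 2.0519 bits

Marginal of X (row sums):
  P(X=0) = 0.176 + 0.277 + 0.326 = 0.779
  P(X=1) = 0.007 + 0.207 + 0.007 = 0.221
H(X) = -[0.779·log₂(0.779) + 0.221·log₂(0.221)]
  = 0.2807 + 0.4813 = 0.7620 bits

H(Y|X) = Σ_x P(x)·H(Y|X=x):
  X=0: P(X=0) = 0.779, P(Y|X=0) = (176/779, 277/779, 326/779) → H(Y|X=0) = 1.5412
  X=1: P(X=1) = 0.221, P(Y|X=1) = (7/221, 207/221, 7/221) → H(Y|X=1) = 0.4039
H(Y|X) = 0.779·1.5412 + 0.221·0.4039 = 1.2899 bits

H(X,Y) = -Σ_{x,y} P(x,y) log₂ P(x,y). Per-cell terms -P(x,y)·log₂P(x,y):
  X=0: 0.4411, 0.5130, 0.5272
  X=1: 0.0501, 0.4704, 0.0501
Sum of the 6 terms: H(X,Y) = 2.0519 bits

Chain rule check:
  H(X) + H(Y|X) = 0.7620 + 1.2899 = 2.0519 bits
  H(X,Y) = 2.0519 bits
✓ Chain rule verified.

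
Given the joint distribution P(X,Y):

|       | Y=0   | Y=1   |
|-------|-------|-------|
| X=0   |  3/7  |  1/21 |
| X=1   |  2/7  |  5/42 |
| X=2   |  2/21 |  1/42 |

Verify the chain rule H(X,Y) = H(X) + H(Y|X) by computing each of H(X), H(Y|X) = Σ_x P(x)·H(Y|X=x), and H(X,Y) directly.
H(X) = 1.4034 bits, H(Y|X) = 0.6630 bits, H(X,Y) = 2.0664 bits

Marginal of X (row sums):
  P(X=0) = 3/7 + 1/21 = 10/21
  P(X=1) = 2/7 + 5/42 = 17/42
  P(X=2) = 2/21 + 1/42 = 5/42
H(X) = -[(10/21)·log₂(10/21) + (17/42)·log₂(17/42) + (5/42)·log₂(5/42)]
  = 0.50971 + 0.52816 + 0.36552 = 1.4034 bits

H(Y|X) = Σ_x P(x)·H(Y|X=x):
  X=0: P(X=0) = 10/21, P(Y|X=0) = (9/10, 1/10) → H(Y|X=0) = 0.46900
  X=1: P(X=1) = 17/42, P(Y|X=1) = (12/17, 5/17) → H(Y|X=1) = 0.87398
  X=2: P(X=2) = 5/42, P(Y|X=2) = (4/5, 1/5) → H(Y|X=2) = 0.72193
H(Y|X) = (10/21)·0.46900 + (17/42)·0.87398 + (5/42)·0.72193 = 0.6630 bits

H(X,Y) = -Σ_{x,y} P(x,y) log₂ P(x,y). Per-cell terms -P(x,y)·log₂P(x,y):
  X=0: 0.52388, 0.20916
  X=1: 0.51639, 0.36552
  X=2: 0.32308, 0.12839
Sum of the 6 terms: H(X,Y) = 2.0664 bits

Chain rule check:
  H(X) + H(Y|X) = 1.4034 + 0.6630 = 2.0664 bits
  H(X,Y) = 2.0664 bits
✓ Chain rule verified.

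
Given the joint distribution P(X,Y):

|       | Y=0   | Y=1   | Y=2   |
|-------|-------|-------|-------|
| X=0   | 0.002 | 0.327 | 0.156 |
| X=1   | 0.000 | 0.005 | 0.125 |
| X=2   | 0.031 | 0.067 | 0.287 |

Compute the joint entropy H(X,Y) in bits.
2.3101 bits

H(X,Y) = -Σ_{x,y} P(x,y) log₂ P(x,y). Per-cell terms -P(x,y)·log₂P(x,y):
  X=0: 0.0179, 0.5273, 0.4181
  X=1: 0.0000, 0.0382, 0.3750
  X=2: 0.1554, 0.2613, 0.5169
  (cells with P = 0 contribute 0)
Sum of the 9 terms: H(X,Y) = 2.3101 bits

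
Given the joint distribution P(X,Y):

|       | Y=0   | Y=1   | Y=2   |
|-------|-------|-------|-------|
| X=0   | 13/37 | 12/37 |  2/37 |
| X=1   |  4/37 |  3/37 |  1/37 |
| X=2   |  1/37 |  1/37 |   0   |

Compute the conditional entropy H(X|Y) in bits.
1.0252 bits

H(X|Y) = H(X,Y) - H(Y)

H(X,Y) = -Σ_{x,y} P(x,y) log₂ P(x,y). Per-cell terms -P(x,y)·log₂P(x,y):
  X=0: 0.53019, 0.52686, 0.22754
  X=1: 0.34697, 0.29388, 0.14080
  X=2: 0.14080, 0.14080, 0.00000
  (cells with P = 0 contribute 0)
Sum of the 9 terms: H(X,Y) = 2.3478 bits

Marginal of Y (column sums):
  P(Y=0) = 13/37 + 4/37 + 1/37 = 18/37
  P(Y=1) = 12/37 + 3/37 + 1/37 = 16/37
  P(Y=2) = 2/37 + 1/37 + 0 = 3/37
H(Y) = -[(18/37)·log₂(18/37) + (16/37)·log₂(16/37) + (3/37)·log₂(3/37)]
  = 0.50572 + 0.52301 + 0.29388 = 1.3226 bits

H(X|Y) = H(X,Y) - H(Y) = 2.3478 - 1.3226 = 1.0252 bits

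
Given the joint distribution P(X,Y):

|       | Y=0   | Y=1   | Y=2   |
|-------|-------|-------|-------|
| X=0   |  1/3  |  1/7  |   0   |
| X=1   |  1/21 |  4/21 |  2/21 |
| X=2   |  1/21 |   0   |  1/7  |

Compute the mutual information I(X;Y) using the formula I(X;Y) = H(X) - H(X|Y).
0.5114 bits

I(X;Y) = H(X) - H(X|Y)

Marginal of X (row sums):
  P(X=0) = 1/3 + 1/7 + 0 = 10/21
  P(X=1) = 1/21 + 4/21 + 2/21 = 1/3
  P(X=2) = 1/21 + 0 + 1/7 = 4/21
H(X) = -[(10/21)·log₂(10/21) + (1/3)·log₂(1/3) + (4/21)·log₂(4/21)]
  = 0.5097 + 0.5283 + 0.4557 = 1.4937 bits

Marginal of Y (column sums):
  P(Y=0) = 1/3 + 1/21 + 1/21 = 3/7
  P(Y=1) = 1/7 + 4/21 + 0 = 1/3
  P(Y=2) = 0 + 2/21 + 1/7 = 5/21
H(X|Y) = Σ_y P(y)·H(X|Y=y):
  Y=0: P(Y=0) = 3/7, P(X|Y=0) = (7/9, 1/9, 1/9) → H(X|Y=0) = 0.9864
  Y=1: P(Y=1) = 1/3, P(X|Y=1) = (3/7, 4/7, 0) → H(X|Y=1) = 0.9852
  Y=2: P(Y=2) = 5/21, P(X|Y=2) = (0, 2/5, 3/5) → H(X|Y=2) = 0.9710
H(X|Y) = (3/7)·0.9864 + (1/3)·0.9852 + (5/21)·0.9710 = 0.9823 bits

I(X;Y) = H(X) - H(X|Y) = 1.4937 - 0.9823 = 0.5114 bits

Cross-check via I(X;Y) = H(X) + H(Y) - H(X,Y): computing H(Y) from the column sums and H(X,Y) from the 9 cells in the same way gives H(Y) = 1.5452 bits and H(X,Y) = 2.5275 bits, so
I(X;Y) = 1.4937 + 1.5452 - 2.5275 = 0.5114 bits ✓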